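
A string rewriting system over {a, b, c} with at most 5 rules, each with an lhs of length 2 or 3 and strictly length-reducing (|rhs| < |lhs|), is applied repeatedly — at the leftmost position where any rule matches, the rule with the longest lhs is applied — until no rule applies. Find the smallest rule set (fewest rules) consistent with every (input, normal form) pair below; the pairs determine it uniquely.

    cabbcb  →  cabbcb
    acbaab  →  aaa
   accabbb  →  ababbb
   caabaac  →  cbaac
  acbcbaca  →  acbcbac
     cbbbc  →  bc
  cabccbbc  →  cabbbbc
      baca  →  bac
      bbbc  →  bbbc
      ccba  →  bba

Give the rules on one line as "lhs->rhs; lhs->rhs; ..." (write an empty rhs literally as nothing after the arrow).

  | cabbcb
  | acbaab => acbb => aaa
  | accabbb => ababbb
  | caabaac => cbaac

aab->b; aca->ac; cbb->aa; cc->b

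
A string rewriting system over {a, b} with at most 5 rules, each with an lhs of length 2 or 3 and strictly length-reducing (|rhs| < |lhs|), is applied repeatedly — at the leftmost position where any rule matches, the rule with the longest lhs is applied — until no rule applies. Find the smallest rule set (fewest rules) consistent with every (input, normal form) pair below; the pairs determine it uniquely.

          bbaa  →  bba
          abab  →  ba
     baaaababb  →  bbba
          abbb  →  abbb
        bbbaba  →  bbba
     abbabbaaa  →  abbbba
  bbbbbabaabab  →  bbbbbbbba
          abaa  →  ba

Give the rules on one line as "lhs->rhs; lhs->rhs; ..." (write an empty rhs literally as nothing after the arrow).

aa->a; aaa->bb; aba->ba; bab->ba

  | bbaa => bba
  | abab => bab => ba
  | baaaababb => bbbababb => bbbaabb => bbbabb => bbbab => bbba
  | abbb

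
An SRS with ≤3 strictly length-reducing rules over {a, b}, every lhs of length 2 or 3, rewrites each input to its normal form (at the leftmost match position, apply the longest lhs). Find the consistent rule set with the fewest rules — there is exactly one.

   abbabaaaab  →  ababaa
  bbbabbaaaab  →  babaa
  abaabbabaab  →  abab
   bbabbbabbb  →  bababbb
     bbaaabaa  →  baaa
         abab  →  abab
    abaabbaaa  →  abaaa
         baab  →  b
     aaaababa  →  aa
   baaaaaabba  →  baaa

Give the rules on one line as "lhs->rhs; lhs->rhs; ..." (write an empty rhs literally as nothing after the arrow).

  | abbabaaaab => ababaaaab => ababaa
  | bbbabbaaaab => bbabbaaaab => babbaaaab => babaaaab => babaa
  | abaabbabaab => abbabaab => ababaab => abab
  | bbabbbabbb => babbbabbb => babbabbb => bababbb

aab->; bba->ba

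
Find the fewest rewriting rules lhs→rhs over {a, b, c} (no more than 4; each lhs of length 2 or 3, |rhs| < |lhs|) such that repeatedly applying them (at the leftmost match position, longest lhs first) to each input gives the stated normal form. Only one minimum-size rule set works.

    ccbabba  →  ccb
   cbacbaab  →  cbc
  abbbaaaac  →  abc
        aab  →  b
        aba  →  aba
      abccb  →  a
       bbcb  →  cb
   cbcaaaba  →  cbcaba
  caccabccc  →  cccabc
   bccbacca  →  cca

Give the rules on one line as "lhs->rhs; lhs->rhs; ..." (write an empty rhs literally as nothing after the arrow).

  | ccbabba => ccbaa => ccb
  | cbacbaab => cbcbaab => cbcbb => cbc
  | abbbaaaac => abaaaac => abaac => abc
  | aab => b

aa->; ac->c; bb->; bcc->b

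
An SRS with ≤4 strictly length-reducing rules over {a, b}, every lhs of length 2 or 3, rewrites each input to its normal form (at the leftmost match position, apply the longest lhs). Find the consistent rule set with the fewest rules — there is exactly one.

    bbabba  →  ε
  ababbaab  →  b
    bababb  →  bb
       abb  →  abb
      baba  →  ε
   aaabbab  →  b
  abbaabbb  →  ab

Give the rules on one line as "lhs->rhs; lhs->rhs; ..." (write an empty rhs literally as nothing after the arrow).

aa->; ba->a; bbb->b

  | bbabba => babba => abba => aba => aa => ε
  | ababbaab => aabbaab => bbaab => baab => aab => b
  | bababb => ababb => aabb => bb
  | abb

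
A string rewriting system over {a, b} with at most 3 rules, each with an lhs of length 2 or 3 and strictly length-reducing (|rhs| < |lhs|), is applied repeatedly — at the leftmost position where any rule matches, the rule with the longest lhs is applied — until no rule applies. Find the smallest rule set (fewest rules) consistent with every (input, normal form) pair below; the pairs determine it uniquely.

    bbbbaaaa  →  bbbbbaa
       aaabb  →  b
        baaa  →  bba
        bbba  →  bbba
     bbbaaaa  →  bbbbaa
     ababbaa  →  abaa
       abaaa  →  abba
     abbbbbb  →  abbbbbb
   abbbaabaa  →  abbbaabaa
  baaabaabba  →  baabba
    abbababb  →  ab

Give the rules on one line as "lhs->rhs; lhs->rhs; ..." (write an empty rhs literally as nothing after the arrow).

  | bbbbaaaa => bbbbbaa
  | aaabb => babb => b
  | baaa => bba
  | bbba

aaa->ba; bab->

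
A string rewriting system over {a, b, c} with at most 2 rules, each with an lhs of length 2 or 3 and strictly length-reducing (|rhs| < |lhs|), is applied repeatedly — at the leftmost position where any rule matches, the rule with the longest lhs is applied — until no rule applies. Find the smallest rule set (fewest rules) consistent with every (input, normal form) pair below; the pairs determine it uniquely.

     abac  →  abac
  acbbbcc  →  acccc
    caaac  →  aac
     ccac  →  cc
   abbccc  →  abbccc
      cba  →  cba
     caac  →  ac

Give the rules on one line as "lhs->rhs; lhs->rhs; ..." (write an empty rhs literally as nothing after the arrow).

bbb->c; ca->

  | abac
  | acbbbcc => acccc
  | caaac => aac
  | ccac => cc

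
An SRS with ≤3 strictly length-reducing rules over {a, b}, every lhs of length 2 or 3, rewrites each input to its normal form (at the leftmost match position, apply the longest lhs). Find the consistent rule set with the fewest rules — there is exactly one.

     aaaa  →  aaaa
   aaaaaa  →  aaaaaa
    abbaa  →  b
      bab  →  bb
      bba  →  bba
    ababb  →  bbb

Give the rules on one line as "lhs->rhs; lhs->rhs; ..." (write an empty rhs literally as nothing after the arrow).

ab->b; baa->

  | aaaa
  | aaaaaa
  | abbaa => bbaa => b
  | bab => bb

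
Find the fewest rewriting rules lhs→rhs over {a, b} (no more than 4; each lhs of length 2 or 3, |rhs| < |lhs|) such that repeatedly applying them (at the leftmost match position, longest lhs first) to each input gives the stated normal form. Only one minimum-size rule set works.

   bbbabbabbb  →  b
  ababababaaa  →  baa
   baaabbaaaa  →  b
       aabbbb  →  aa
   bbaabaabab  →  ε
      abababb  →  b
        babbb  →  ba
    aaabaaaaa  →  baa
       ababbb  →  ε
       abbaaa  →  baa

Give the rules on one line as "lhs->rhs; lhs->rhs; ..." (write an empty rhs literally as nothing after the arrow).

  | bbbabbabbb => babbabbb => bababbb => bbbbb => bbb => b
  | ababababaaa => bbababaaa => bbabaaa => bbaaa => baa
  | baaabbaaaa => baaabaaaa => baabaaa => babaa => bba => b
  | aabbbb => aabbb => aabb => aab => aa

ab->a; aba->b; bb->; bba->b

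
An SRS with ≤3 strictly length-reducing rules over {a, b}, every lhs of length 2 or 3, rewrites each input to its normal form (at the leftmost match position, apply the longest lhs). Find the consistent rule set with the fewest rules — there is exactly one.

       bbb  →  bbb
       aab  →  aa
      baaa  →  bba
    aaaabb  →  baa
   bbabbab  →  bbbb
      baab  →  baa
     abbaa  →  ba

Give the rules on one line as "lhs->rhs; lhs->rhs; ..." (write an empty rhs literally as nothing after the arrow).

  | bbb
  | aab => aa
  | baaa => bba
  | aaaabb => baabb => baab => baa

aaa->ba; ab->a; aba->b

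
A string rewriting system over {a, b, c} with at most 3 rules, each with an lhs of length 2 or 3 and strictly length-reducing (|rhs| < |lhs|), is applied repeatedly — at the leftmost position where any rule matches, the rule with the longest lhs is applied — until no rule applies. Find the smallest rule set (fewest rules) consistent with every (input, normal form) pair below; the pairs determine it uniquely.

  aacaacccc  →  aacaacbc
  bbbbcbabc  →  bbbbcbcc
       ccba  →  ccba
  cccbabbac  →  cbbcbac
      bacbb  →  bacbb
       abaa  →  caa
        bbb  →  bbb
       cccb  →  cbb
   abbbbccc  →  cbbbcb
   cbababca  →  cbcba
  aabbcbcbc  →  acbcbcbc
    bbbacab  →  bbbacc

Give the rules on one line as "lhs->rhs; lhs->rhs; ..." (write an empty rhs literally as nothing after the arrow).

ab->c; ccc->cb

  | aacaacccc => aacaacbc
  | bbbbcbabc => bbbbcbcc
  | ccba
  | cccbabbac => cbbabbac => cbbcbac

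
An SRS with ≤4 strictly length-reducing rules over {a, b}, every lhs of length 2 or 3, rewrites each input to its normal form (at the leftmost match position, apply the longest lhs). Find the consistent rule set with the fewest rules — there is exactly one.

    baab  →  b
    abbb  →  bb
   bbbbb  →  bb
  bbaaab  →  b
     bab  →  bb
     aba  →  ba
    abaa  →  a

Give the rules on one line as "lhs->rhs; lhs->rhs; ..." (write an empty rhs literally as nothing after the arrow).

  | baab => ab => b
  | abbb => bbb => bb
  | bbbbb => bbbb => bbb => bb
  | bbaaab => baab => ab => b

ab->b; baa->a; bbb->bb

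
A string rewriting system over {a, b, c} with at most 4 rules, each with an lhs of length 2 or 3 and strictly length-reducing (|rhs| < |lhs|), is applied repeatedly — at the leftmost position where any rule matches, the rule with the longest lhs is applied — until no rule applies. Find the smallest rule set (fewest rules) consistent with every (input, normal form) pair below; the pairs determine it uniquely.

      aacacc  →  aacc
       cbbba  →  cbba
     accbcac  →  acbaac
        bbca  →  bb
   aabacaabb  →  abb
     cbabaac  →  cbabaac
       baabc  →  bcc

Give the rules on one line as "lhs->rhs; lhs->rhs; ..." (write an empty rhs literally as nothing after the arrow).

aab->c; bbb->bb; ca->; cbc->ba

  | aacacc => aacc
  | cbbba => cbba
  | accbcac => acbaac
  | bbca => bb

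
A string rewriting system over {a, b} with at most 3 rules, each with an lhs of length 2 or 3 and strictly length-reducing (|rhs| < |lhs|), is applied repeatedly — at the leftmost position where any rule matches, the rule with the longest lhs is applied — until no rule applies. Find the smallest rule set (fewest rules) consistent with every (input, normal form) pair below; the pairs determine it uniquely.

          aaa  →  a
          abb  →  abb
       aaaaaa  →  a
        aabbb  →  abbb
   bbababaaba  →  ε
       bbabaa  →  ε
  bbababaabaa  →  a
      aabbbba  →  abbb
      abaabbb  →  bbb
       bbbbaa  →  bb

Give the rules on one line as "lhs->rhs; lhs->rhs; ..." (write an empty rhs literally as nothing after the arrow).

  | aaa => aa => a
  | abb
  | aaaaaa => aaaaa => aaaa => aaa => aa => a
  | aabbb => abbb

aa->a; aba->b; ba->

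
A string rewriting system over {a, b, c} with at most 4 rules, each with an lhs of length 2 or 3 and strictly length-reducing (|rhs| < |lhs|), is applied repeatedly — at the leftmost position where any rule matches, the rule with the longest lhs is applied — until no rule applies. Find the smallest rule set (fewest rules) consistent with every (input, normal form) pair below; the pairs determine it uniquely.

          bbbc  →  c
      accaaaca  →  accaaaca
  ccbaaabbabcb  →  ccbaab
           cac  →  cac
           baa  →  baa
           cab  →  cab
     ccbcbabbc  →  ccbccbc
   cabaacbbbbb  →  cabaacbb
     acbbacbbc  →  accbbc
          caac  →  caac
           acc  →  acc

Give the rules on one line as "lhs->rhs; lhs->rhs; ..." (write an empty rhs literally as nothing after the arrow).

  | bbbc => c
  | accaaaca
  | ccbaaabbabcb => ccbaaabcb => ccbaab
  | cac

abc->; bab->c; bba->; bbb->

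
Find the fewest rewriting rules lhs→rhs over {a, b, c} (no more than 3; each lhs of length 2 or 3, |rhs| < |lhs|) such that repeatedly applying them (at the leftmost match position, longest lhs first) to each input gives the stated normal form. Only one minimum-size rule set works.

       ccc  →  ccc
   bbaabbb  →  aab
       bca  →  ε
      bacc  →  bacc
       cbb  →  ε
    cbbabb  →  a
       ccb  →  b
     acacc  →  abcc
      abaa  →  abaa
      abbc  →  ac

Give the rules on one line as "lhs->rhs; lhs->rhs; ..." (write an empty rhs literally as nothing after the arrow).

  | ccc
  | bbaabbb => aabbb => aab
  | bca => bb => ε
  | bacc

bb->; ca->b; cb->b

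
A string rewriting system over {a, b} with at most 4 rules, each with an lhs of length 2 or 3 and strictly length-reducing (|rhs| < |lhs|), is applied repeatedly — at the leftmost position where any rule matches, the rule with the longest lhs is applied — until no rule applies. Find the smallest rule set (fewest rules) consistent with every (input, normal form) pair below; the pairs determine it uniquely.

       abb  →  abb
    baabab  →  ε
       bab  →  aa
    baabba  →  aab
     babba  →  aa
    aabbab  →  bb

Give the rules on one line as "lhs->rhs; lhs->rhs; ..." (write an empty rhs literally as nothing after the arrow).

aaa->; ba->; bab->aa; bba->ab

  | abb
  | baabab => abab => aaa => ε
  | bab => aa
  | baabba => abba => aab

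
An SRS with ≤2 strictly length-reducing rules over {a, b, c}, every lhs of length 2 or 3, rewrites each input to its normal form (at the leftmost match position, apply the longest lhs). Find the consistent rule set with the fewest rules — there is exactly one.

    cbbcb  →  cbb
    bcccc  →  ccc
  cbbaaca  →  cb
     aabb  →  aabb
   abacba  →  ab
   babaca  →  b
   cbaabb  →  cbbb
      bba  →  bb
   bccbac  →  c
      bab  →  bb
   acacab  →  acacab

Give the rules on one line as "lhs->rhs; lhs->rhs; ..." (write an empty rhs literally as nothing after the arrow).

ba->b; bc->

  | cbbcb => cbb
  | bcccc => ccc
  | cbbaaca => cbbaca => cbbca => cba => cb
  | aabb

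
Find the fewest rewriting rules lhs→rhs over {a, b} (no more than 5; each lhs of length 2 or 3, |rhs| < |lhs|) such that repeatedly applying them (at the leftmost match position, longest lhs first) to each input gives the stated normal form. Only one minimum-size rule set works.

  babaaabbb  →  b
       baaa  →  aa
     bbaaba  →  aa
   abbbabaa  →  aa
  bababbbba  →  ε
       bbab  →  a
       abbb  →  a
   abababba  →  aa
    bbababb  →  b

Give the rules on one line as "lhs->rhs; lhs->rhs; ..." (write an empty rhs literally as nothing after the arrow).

ab->; aba->; ba->; bb->a

  | babaaabbb => baaabbb => aabbb => abb => b
  | baaa => aa
  | bbaaba => aaaba => aa
  | abbbabaa => bbabaa => aabaa => aa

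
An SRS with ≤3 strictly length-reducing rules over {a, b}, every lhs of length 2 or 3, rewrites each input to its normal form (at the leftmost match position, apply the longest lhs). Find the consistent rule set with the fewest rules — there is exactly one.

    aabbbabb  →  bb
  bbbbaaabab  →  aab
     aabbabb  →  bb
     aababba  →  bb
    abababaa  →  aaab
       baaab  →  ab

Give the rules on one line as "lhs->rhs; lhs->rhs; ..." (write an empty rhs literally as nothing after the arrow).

abb->bb; ba->b; bab->ab

  | aabbbabb => abbbabb => bbbabb => bbabb => babb => abb => bb
  | bbbbaaabab => bbbbaabab => bbbbabab => bbbabab => bbabab => babab => abab => aab
  | aabbabb => abbabb => bbabb => babb => abb => bb
  | aababba => aaabba => aabba => abba => bba => bb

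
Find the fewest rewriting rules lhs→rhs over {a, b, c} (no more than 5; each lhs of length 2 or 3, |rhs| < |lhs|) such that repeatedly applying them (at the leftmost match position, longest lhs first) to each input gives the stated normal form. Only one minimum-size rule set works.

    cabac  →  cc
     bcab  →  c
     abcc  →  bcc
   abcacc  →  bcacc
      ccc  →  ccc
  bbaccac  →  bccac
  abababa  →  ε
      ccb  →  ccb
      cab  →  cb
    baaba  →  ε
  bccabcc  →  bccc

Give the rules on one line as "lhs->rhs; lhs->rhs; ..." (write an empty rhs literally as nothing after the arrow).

ab->b; ba->; bcb->c; cbc->c

  | cabac => cbac => cc
  | bcab => bcb => c
  | abcc => bcc
  | abcacc => bcacc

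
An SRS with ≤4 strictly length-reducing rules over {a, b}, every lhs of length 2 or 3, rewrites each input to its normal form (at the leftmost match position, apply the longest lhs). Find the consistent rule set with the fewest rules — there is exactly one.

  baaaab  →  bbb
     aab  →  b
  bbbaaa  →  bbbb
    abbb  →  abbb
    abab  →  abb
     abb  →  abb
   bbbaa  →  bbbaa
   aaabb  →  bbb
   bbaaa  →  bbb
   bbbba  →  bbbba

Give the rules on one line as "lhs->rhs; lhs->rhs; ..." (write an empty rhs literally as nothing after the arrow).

  | baaaab => bbab => bbb
  | aab => b
  | bbbaaa => bbbb
  | abbb

aaa->b; aab->b; bab->bb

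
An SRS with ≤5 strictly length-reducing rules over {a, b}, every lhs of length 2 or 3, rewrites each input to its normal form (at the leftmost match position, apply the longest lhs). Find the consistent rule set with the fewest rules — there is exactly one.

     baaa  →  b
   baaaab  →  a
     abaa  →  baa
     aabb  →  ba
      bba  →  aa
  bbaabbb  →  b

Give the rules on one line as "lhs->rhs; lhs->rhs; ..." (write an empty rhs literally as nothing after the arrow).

  | baaa => b
  | baaaab => bab => bb => a
  | abaa => baa
  | aabb => aba => ba

aaa->; ab->b; abb->ba; bb->a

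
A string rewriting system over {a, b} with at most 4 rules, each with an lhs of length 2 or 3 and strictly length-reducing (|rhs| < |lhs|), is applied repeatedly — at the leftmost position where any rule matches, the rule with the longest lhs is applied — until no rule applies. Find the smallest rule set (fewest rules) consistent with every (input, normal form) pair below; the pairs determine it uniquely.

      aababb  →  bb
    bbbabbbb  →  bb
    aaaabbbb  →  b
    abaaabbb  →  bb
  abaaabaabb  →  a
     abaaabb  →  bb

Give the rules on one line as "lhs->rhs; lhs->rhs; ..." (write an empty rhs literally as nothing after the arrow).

  | aababb => ababb => babb => bb
  | bbbabbbb => aabbbb => abbb => bb
  | aaaabbbb => aaabbb => aabb => ab => b
  | abaaabbb => baaabbb => baabb => bab => bb

ab->b; abb->b; bbb->a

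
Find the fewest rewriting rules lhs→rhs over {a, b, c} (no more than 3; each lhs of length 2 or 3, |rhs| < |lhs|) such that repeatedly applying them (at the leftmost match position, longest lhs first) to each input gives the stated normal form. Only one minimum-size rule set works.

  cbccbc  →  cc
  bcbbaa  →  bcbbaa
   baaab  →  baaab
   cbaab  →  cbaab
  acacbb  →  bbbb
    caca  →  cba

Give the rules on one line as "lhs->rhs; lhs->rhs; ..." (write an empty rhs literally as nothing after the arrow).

  | cbccbc => ccbc => cc
  | bcbbaa
  | baaab
  | cbaab

ac->b; cbc->c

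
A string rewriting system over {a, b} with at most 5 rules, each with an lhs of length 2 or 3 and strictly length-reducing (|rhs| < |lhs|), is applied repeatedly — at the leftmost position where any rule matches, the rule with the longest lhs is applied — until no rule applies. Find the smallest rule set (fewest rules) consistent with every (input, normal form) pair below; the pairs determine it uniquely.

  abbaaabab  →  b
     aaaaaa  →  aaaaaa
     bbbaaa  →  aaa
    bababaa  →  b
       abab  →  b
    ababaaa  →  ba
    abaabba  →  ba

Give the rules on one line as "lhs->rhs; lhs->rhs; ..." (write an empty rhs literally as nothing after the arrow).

  | abbaaabab => bbaaabab => baaabab => bbabab => babab => bbab => bab => bb => b
  | aaaaaa
  | bbbaaa => aaa
  | bababaa => bbabaa => babaa => bbaa => baa => bb => b

ab->b; baa->bb; bb->b; bbb->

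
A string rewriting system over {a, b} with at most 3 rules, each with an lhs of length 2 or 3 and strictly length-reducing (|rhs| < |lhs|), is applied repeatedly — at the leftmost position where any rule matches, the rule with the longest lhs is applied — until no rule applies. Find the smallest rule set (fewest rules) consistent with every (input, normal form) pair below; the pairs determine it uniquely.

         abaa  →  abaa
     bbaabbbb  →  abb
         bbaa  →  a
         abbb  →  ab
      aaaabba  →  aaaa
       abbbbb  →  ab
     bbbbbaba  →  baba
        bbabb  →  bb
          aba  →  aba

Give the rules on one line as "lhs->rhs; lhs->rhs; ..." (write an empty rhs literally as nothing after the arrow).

bba->; bbb->b

  | abaa
  | bbaabbbb => abbbb => abb
  | bbaa => a
  | abbb => ab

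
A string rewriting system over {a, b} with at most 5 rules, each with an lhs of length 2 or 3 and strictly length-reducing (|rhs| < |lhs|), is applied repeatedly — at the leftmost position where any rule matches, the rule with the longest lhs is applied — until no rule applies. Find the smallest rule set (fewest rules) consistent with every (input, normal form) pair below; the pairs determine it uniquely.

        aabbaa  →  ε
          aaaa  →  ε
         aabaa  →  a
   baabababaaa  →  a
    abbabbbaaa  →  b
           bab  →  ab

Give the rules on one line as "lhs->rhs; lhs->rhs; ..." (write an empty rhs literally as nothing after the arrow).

aa->; aba->b; ba->; bab->ab

  | aabbaa => bbaa => ba => ε
  | aaaa => aa => ε
  | aabaa => baa => a
  | baabababaaa => abababaaa => bbabaaa => babaaa => abaaa => baa => a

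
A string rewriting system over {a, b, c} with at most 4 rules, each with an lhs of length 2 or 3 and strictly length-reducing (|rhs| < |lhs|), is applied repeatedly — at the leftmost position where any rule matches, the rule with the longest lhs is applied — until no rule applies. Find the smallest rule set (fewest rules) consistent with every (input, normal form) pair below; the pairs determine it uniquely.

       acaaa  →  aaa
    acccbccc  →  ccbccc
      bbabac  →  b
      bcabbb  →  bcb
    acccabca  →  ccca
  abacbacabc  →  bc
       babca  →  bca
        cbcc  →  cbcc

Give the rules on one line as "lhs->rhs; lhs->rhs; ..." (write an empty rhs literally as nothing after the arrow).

ab->; ac->; bb->b

  | acaaa => aaa
  | acccbccc => ccbccc
  | bbabac => babac => bac => b
  | bcabbb => bcbb => bcb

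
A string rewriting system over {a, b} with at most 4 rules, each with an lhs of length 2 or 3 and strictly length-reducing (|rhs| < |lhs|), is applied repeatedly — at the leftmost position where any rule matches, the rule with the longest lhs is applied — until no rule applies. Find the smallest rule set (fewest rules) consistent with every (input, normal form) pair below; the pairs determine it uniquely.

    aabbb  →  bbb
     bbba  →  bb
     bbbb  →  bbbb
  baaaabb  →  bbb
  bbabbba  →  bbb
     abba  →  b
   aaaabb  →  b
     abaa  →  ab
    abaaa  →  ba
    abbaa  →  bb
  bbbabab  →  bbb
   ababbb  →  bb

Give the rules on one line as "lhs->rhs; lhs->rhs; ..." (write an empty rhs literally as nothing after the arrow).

  | aabbb => bbb
  | bbba => bb
  | bbbb
  | baaaabb => bbabb => bbb

aa->; aaa->b; abb->ba; bba->b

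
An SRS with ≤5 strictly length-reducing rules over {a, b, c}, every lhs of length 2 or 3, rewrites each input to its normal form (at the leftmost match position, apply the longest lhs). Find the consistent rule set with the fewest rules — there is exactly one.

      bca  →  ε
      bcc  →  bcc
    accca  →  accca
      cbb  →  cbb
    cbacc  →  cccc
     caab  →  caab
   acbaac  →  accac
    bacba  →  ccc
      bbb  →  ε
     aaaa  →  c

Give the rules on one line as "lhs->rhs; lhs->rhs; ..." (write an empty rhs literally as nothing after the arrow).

  | bca => ε
  | bcc
  | accca
  | cbb

aaa->b; ba->c; bbb->; bca->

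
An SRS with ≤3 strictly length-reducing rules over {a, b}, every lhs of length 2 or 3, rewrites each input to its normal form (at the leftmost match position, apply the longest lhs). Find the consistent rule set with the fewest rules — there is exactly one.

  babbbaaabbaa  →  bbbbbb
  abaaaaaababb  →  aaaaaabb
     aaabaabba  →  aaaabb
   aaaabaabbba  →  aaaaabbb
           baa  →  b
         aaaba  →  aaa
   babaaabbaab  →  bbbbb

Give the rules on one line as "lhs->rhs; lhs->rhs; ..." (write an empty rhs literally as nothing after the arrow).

  | babbbaaabbaa => bbbbaaabbaa => bbbbaabbaa => bbbbabbaa => bbbbbbaa => bbbbbba => bbbbbb
  | abaaaaaababb => aaaaaababb => aaaaaabb
  | aaabaabba => aaaabba => aaaabb
  | aaaabaabbba => aaaaabbba => aaaaabbb

aba->a; ba->b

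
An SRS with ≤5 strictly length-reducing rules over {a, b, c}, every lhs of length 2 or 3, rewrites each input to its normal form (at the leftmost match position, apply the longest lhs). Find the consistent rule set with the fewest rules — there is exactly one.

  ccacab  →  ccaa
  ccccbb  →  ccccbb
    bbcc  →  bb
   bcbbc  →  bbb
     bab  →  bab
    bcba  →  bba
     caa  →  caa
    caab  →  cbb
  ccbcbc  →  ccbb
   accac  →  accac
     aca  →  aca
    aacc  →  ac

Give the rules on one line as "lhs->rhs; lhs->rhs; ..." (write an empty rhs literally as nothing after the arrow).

aab->bb; aac->a; bc->b; cab->a

  | ccacab => ccaa
  | ccccbb
  | bbcc => bbc => bb
  | bcbbc => bbbc => bbb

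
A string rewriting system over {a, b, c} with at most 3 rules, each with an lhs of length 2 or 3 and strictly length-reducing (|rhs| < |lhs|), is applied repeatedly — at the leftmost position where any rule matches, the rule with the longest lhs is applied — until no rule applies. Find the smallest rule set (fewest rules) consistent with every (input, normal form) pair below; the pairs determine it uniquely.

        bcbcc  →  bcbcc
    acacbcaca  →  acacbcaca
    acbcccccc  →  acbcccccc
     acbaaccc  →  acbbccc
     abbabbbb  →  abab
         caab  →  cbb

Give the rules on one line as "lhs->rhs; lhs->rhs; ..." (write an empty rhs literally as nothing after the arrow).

  | bcbcc
  | acacbcaca
  | acbcccccc
  | acbaaccc => acbbccc

aa->b; abb->ab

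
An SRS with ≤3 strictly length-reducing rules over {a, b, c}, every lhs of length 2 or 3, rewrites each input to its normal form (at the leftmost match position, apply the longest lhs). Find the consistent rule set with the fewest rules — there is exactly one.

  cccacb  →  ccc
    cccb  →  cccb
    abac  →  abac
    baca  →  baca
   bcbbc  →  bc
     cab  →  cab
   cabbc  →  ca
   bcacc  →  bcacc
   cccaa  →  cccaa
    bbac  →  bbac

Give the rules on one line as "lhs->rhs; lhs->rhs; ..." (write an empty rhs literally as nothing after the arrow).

acb->; bbc->

  | cccacb => ccc
  | cccb
  | abac
  | baca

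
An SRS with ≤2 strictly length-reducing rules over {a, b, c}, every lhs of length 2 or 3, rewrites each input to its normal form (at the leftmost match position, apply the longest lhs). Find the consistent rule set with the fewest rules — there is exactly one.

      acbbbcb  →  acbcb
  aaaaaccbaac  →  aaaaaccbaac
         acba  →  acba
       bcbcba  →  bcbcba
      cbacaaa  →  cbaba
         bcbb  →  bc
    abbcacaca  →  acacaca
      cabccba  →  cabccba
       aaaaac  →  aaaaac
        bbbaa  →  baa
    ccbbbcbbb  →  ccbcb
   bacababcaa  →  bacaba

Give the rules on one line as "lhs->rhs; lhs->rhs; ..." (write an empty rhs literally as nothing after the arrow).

  | acbbbcb => acbcb
  | aaaaaccbaac
  | acba
  | bcbcba

bb->; caa->b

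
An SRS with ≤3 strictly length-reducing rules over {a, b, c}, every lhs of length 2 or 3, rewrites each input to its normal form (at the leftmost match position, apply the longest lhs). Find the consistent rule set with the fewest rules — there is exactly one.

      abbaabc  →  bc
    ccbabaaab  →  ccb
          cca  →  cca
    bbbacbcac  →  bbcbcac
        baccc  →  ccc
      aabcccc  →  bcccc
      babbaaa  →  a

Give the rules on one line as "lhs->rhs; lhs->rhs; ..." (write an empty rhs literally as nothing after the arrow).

ab->b; ba->

  | abbaabc => bbaabc => babc => bc
  | ccbabaaab => ccbaaab => ccaab => ccab => ccb
  | cca
  | bbbacbcac => bbcbcac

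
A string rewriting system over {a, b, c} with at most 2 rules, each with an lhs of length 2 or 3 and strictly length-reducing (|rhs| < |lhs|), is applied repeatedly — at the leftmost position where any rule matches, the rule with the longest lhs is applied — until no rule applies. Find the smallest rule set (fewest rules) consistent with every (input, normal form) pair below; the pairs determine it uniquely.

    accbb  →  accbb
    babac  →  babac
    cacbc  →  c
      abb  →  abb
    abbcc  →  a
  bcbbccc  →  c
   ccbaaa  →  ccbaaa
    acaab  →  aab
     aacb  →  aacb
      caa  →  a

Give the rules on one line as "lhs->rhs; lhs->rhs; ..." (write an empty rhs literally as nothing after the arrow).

  | accbb
  | babac
  | cacbc => cbc => c
  | abb

bc->; ca->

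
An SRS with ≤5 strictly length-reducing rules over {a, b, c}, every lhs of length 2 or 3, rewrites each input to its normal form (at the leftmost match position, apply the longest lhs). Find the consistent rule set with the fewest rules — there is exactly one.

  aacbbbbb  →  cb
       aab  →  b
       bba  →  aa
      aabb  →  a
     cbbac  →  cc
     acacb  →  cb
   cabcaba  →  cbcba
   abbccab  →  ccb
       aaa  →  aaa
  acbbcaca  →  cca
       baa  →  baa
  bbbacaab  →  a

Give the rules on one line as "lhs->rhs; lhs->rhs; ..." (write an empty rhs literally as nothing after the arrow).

ab->b; ac->c; aca->; bb->a

  | aacbbbbb => acbbbbb => cbbbbb => cabbb => cbbb => cab => cb
  | aab => ab => b
  | bba => aa
  | aabb => abb => bb => a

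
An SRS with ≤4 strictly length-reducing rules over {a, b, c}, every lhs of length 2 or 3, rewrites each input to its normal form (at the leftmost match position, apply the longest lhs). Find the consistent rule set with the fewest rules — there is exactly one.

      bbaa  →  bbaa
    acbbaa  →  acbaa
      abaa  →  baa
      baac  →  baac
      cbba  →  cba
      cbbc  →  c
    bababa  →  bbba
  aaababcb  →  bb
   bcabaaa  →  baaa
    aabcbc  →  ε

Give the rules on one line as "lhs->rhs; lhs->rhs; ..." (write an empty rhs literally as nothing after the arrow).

  | bbaa
  | acbbaa => acbaa
  | abaa => baa
  | baac

ab->b; bc->; cbb->cb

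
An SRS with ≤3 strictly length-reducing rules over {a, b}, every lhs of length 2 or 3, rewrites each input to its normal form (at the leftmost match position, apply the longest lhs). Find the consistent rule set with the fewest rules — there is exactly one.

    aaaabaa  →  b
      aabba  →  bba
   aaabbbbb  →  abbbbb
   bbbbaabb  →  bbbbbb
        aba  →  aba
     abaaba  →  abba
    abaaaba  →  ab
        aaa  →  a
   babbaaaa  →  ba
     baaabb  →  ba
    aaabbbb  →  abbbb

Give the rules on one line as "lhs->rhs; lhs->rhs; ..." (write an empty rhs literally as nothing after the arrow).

aa->; bab->ba

  | aaaabaa => aabaa => baa => b
  | aabba => bba
  | aaabbbbb => abbbbb
  | bbbbaabb => bbbbbb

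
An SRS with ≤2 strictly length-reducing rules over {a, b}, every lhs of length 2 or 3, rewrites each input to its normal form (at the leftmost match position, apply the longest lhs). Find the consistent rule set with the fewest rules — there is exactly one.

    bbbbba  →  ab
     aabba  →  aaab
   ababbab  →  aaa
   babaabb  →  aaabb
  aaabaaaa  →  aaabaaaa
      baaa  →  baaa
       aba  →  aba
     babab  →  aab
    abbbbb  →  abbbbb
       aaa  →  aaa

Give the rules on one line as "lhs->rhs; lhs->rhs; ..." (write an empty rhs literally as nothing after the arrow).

bab->a; bba->ab

  | bbbbba => bbbab => babb => ab
  | aabba => aaab
  | ababbab => aabab => aaa
  | babaabb => aaabb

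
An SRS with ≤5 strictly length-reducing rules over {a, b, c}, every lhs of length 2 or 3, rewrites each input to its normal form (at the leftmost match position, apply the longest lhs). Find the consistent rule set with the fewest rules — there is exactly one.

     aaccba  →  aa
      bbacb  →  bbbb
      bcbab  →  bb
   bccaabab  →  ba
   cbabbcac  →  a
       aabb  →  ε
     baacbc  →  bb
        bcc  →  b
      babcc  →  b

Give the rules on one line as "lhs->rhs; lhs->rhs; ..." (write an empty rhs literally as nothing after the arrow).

  | aaccba => abcba => cba => aa
  | bbacb => bbbb
  | bcbab => bbab => bb
  | bccaabab => bcaabab => baabab => baab => ba

ab->; ac->b; bc->b; cb->a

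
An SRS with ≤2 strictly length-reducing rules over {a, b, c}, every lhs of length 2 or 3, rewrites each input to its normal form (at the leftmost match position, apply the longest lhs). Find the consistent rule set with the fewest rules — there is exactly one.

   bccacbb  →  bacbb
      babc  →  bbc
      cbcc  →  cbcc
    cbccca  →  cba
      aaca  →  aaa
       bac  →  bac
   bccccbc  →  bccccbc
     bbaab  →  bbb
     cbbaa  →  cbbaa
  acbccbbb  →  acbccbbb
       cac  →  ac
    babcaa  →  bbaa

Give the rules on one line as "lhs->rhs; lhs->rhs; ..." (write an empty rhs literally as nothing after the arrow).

ab->b; ca->a

  | bccacbb => bcacbb => bacbb
  | babc => bbc
  | cbcc
  | cbccca => cbcca => cbca => cba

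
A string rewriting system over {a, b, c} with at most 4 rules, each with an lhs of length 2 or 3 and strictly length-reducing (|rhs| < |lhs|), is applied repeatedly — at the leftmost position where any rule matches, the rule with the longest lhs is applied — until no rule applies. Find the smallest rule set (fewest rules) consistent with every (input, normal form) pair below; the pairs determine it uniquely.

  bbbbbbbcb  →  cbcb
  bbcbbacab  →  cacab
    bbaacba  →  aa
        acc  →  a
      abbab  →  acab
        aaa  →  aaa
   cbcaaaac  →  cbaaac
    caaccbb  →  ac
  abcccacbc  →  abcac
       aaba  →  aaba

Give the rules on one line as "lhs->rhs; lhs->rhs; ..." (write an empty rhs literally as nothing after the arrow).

  | bbbbbbbcb => cbbbbbcb => ccbbbcb => bbbcb => cbcb
  | bbcbbacab => ccbbacab => bbacab => cacab
  | bbaacba => caacba => acba => aa
  | acc => a

acb->a; bb->c; caa->a; cc->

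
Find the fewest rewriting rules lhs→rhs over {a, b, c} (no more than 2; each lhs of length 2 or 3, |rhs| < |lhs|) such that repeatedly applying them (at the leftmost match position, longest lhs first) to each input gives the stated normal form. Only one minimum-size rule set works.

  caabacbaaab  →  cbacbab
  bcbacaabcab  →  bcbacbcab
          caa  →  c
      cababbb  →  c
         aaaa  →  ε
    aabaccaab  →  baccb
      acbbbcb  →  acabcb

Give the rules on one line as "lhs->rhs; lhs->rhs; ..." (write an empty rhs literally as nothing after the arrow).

  | caabacbaaab => cbacbaaab => cbacbab
  | bcbacaabcab => bcbacbcab
  | caa => c
  | cababbb => cabaab => cabb => caa => c

aa->; bb->a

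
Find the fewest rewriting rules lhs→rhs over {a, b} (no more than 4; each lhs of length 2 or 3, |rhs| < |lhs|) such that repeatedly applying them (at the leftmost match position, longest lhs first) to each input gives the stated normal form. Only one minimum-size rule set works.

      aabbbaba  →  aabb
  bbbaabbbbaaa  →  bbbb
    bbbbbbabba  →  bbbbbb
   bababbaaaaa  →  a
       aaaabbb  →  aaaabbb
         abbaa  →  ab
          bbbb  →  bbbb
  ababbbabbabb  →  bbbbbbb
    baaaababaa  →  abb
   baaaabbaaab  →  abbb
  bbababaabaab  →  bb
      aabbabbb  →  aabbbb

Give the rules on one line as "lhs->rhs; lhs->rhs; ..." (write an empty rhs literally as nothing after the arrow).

  | aabbbaba => aabbba => aabb
  | bbbaabbbbaaa => bbbbbbaaa => bbbbba => bbbb
  | bbbbbbabba => bbbbbbba => bbbbbb
  | bababbaaaaa => babbaaaaa => bbaaaaa => baaa => a

aba->bb; ba->; baa->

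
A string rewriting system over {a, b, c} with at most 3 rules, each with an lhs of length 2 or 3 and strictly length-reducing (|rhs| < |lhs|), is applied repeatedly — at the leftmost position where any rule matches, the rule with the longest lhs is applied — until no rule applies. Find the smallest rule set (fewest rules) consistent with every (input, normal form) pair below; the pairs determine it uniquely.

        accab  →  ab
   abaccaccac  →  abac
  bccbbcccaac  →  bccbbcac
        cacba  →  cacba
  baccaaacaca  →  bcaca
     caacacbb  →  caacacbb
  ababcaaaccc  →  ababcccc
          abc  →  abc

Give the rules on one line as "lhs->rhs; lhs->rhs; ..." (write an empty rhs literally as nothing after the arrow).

aaa->; cca->

  | accab => ab
  | abaccaccac => abaccac => abac
  | bccbbcccaac => bccbbcac
  | cacba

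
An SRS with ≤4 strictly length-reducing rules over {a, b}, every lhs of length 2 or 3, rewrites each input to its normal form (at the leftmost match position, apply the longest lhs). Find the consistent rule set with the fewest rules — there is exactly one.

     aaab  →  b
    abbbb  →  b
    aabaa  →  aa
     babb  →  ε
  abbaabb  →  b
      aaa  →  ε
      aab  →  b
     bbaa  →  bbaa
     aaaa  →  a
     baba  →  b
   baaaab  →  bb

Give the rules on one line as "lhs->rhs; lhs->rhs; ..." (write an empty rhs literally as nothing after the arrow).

  | aaab => b
  | abbbb => bbbb => b
  | aabaa => aa
  | babb => bbb => ε

aaa->; ab->b; aba->; bbb->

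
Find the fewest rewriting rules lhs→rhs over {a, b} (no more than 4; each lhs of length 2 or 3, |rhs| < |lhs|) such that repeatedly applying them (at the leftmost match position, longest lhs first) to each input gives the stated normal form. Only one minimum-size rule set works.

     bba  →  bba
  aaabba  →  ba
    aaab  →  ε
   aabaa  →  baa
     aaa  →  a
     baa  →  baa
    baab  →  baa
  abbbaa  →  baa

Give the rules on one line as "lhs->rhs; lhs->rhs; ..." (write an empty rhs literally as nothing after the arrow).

  | bba
  | aaabba => abbba => ba
  | aaab => abb => ε
  | aabaa => abaa => baa

aaa->ab; ab->a; aba->ba; abb->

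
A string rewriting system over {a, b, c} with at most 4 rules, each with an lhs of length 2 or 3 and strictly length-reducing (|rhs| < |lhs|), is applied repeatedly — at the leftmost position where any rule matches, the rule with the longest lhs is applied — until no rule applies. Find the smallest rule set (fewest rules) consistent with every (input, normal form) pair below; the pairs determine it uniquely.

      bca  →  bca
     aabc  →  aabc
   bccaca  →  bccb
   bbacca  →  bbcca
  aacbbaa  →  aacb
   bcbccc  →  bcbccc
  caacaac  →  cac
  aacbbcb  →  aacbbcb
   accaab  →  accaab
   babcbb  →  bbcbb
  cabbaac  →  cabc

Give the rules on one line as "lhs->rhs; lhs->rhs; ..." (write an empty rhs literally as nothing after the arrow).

  | bca
  | aabc
  | bccaca => bccba => bccb
  | bbacca => bbcca

aca->ba; ba->b; baa->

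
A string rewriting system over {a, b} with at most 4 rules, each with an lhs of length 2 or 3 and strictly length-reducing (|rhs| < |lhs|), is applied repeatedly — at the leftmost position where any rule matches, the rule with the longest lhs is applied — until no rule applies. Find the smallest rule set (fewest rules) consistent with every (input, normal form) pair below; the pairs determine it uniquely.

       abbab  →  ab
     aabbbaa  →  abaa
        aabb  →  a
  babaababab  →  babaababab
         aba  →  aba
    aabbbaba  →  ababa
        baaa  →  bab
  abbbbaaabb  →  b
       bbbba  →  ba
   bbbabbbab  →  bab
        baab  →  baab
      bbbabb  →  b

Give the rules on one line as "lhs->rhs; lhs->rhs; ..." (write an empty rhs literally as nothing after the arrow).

aaa->ab; abb->; bb->b

  | abbab => ab
  | aabbbaa => abaa
  | aabb => a
  | babaababab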